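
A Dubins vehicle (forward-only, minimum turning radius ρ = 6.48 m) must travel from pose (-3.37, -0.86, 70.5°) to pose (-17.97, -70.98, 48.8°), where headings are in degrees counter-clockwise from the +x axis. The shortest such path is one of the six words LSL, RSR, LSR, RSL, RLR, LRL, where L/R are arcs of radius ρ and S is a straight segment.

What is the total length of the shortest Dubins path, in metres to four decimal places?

Let ψ = atan2(Δy, Δx) = atan2(-70.12, -14.60) = -101.7618° be the start→goal bearing.
Normalize: d = |goal − start| / ρ = 71.623840/6.48 = 11.053062, α = (θ_start − ψ) mod 360° = 172.2618° = 3.006535 rad, β = (θ_goal − ψ) mod 360° = 150.5618° = 2.627798 rad.
Common terms: sin α = 0.134648, cos α = -0.990894, sin β = 0.491485, cos β = -0.870886, cos(α−β) = 0.929133, d² = 122.170172. Work in radians in the unit-radius frame; every candidate has L = ρ·(t + p + q).
LSL: p² = 2 + d² − 2cos(α−β) + 2d(sin α − sin β) = 114.423612; p = √p² = 10.696897; φ = atan2(cos β − cos α, d + sin α − sin β) = 0.011219 rad; t = (φ − α) mod 2π = 3.287870 rad, q = (β − φ) mod 2π = 2.616579 rad → L = 6.48·(3.287870 + 10.696897 + 2.616579) = 6.48·16.601346 = 107.576723 m
RSR: p² = 2 + d² − 2cos(α−β) + 2d(sin β − sin α) = 130.200202; p = √p² = 11.410530; φ = atan2(cos α − cos β, d − sin α + sin β) = -0.010517 rad; t = (α − φ) mod 2π = 3.017052 rad, q = (φ − β) mod 2π = 3.644869 rad → L = 6.48·(3.017052 + 11.410530 + 3.644869) = 6.48·18.072452 = 117.109489 m
LSR: p² = d² − 2 + 2cos(α−β) + 2d(sin α + sin β) = 135.869801; p = √p² = 11.656320; φ = atan2(−cos α − cos β, d + sin α + sin β) − atan2(−2, p) = 0.328006 rad; t = (φ − α) mod 2π = 3.604656 rad, q = (φ − β) mod 2π = 3.983393 rad → L = 6.48·(3.604656 + 11.656320 + 3.983393) = 6.48·19.244369 = 124.703513 m
RSL: p² = d² − 2 + 2cos(α−β) − 2d(sin α + sin β) = 108.187074; p = √p² = 10.401302; φ = atan2(cos α + cos β, d − sin α − sin β) − atan2(2, p) = -0.366658 rad; t = (α − φ) mod 2π = 3.373193 rad, q = (β − φ) mod 2π = 2.994456 rad → L = 6.48·(3.373193 + 10.401302 + 2.994456) = 6.48·16.768951 = 108.662802 m
RLR: c = (6 − d² + 2cos(α−β) + 2d(sin α − sin β))/8 = -15.275025, |c| > 1 → infeasible
LRL: c = (6 − d² + 2cos(α−β) − 2d(sin α − sin β))/8 = -13.302952, |c| > 1 → infeasible
Shortest: LSL with L = 107.576723 m ≈ 107.5767 m

107.5767 m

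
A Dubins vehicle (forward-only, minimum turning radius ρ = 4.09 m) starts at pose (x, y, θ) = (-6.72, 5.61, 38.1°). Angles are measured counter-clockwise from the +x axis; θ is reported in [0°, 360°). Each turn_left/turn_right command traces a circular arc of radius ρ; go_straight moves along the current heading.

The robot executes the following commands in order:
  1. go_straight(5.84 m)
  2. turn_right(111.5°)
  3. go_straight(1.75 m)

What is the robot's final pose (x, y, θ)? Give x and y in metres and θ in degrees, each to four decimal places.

(4.8189, 5.4863, 286.6000°)

set_pose: (x, y, θ) = (-6.7200, 5.6100, 38.1000°), ρ = 4.09
go_straight(5.84): x += 5.84·cos θ, y += 5.84·sin θ → (-2.1243, 9.2135, 38.1000°)
turn_right(111.5°): centre at ρ to the right, rotate −111.5° → (4.3189, 7.1634, -73.4000° ≡ 286.6000°)
go_straight(1.75): x += 1.75·cos θ, y += 1.75·sin θ → (4.8189, 5.4863, 286.6000°)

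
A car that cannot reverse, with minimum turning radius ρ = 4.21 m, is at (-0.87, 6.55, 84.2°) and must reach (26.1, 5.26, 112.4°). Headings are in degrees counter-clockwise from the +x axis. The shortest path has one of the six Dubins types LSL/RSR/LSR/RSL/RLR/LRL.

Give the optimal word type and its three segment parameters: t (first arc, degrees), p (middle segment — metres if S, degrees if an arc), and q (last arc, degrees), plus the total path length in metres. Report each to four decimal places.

Let ψ = atan2(Δy, Δx) = atan2(-1.29, 26.97) = -2.7384° be the start→goal bearing.
Normalize: d = |goal − start| / ρ = 27.000833/4.21 = 6.413500, α = (θ_start − ψ) mod 360° = 86.9384° = 1.517362 rad, β = (θ_goal − ψ) mod 360° = 115.1384° = 2.009545 rad.
Common terms: sin α = 0.998573, cos α = 0.053409, sin β = 0.905284, cos β = -0.424807, cos(α−β) = 0.881303, d² = 41.132977. Work in radians in the unit-radius frame; every candidate has L = ρ·(t + p + q).
LSL: p² = 2 + d² − 2cos(α−β) + 2d(sin α − sin β) = 42.566983; p = √p² = 6.524338; φ = atan2(cos β − cos α, d + sin α − sin β) = -0.073363 rad; t = (φ − α) mod 2π = 4.692461 rad, q = (β − φ) mod 2π = 2.082908 rad → L = 4.21·(4.692461 + 6.524338 + 2.082908) = 4.21·13.299706 = 55.991762 m
RSR: p² = 2 + d² − 2cos(α−β) + 2d(sin β − sin α) = 40.173758; p = √p² = 6.338277; φ = atan2(cos α − cos β, d − sin α + sin β) = 0.075521 rad; t = (α − φ) mod 2π = 1.441841 rad, q = (φ − β) mod 2π = 4.349161 rad → L = 4.21·(1.441841 + 6.338277 + 4.349161) = 4.21·12.129280 = 51.064267 m
LSR: p² = d² − 2 + 2cos(α−β) + 2d(sin α + sin β) = 65.316354; p = √p² = 8.081853; φ = atan2(−cos α − cos β, d + sin α + sin β) − atan2(−2, p) = 0.287218 rad; t = (φ − α) mod 2π = 5.053041 rad, q = (φ − β) mod 2π = 4.560859 rad → L = 4.21·(5.053041 + 8.081853 + 4.560859) = 4.21·17.695753 = 74.499122 m
RSL: p² = d² − 2 + 2cos(α−β) − 2d(sin α + sin β) = 16.474814; p = √p² = 4.058918; φ = atan2(cos α + cos β, d − sin α − sin β) − atan2(2, p) = -0.539995 rad; t = (α − φ) mod 2π = 2.057357 rad, q = (β − φ) mod 2π = 2.549540 rad → L = 4.21·(2.057357 + 4.058918 + 2.549540) = 4.21·8.665815 = 36.483080 m
RLR: c = (6 − d² + 2cos(α−β) + 2d(sin α − sin β))/8 = -4.021720, |c| > 1 → infeasible
LRL: c = (6 − d² + 2cos(α−β) − 2d(sin α − sin β))/8 = -4.320873, |c| > 1 → infeasible
Shortest: RSL with L = 36.483080 m ≈ 36.4831 m
Convert RSL to answer units (arcs ×180/π): t = 2.057357·180/π = 117.8779°, p = ρ·p = 4.21·4.058918 = 17.0880 m, q = 2.549540·180/π = 146.0779°, L = 36.4831 m.

RSL: t = 117.8779°, p = 17.0880 m, q = 146.0779°, L = 36.4831 m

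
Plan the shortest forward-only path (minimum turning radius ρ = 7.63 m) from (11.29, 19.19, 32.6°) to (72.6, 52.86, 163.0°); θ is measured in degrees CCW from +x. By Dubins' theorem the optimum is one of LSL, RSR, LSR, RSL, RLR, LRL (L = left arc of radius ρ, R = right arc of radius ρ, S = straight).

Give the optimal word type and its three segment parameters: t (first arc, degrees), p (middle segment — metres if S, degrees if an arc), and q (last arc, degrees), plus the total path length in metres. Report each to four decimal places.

Let ψ = atan2(Δy, Δx) = atan2(33.67, 61.31) = 28.7745° be the start→goal bearing.
Normalize: d = |goal − start| / ρ = 69.947016/7.63 = 9.167368, α = (θ_start − ψ) mod 360° = 3.8255° = 0.066767 rad, β = (θ_goal − ψ) mod 360° = 134.2255° = 2.342676 rad.
Common terms: sin α = 0.066717, cos α = 0.997772, sin β = 0.716601, cos β = -0.697483, cos(α−β) = -0.648120, d² = 84.040631. Work in radians in the unit-radius frame; every candidate has L = ρ·(t + p + q).
LSL: p² = 2 + d² − 2cos(α−β) + 2d(sin α − sin β) = 75.421425; p = √p² = 8.684551; φ = atan2(cos β − cos α, d + sin α − sin β) = -0.196465 rad; t = (φ − α) mod 2π = 6.019954 rad, q = (β − φ) mod 2π = 2.539141 rad → L = 7.63·(6.019954 + 8.684551 + 2.539141) = 7.63·17.243646 = 131.569016 m
RSR: p² = 2 + d² − 2cos(α−β) + 2d(sin β − sin α) = 99.252316; p = √p² = 9.962546; φ = atan2(cos α − cos β, d − sin α + sin β) = 0.170995 rad; t = (α − φ) mod 2π = 6.178957 rad, q = (φ − β) mod 2π = 4.111504 rad → L = 7.63·(6.178957 + 9.962546 + 4.111504) = 7.63·20.253007 = 154.530443 m
LSR: p² = d² − 2 + 2cos(α−β) + 2d(sin α + sin β) = 95.106319; p = √p² = 9.752247; φ = atan2(−cos α − cos β, d + sin α + sin β) − atan2(−2, p) = 0.172108 rad; t = (φ − α) mod 2π = 0.105341 rad, q = (φ − β) mod 2π = 4.112617 rad → L = 7.63·(0.105341 + 9.752247 + 4.112617) = 7.63·13.970205 = 106.592663 m
RSL: p² = d² − 2 + 2cos(α−β) − 2d(sin α + sin β) = 66.382463; p = √p² = 8.147543; φ = atan2(cos α + cos β, d − sin α − sin β) − atan2(2, p) = -0.204912 rad; t = (α − φ) mod 2π = 0.271679 rad, q = (β − φ) mod 2π = 2.547588 rad → L = 7.63·(0.271679 + 8.147543 + 2.547588) = 7.63·10.966810 = 83.676760 m
RLR: c = (6 − d² + 2cos(α−β) + 2d(sin α − sin β))/8 = -11.406540, |c| > 1 → infeasible
LRL: c = (6 − d² + 2cos(α−β) − 2d(sin α − sin β))/8 = -8.427678, |c| > 1 → infeasible
Shortest: RSL with L = 83.676760 m ≈ 83.6768 m
Convert RSL to answer units (arcs ×180/π): t = 0.271679·180/π = 15.5660°, p = ρ·p = 7.63·8.147543 = 62.1658 m, q = 2.547588·180/π = 145.9660°, L = 83.6768 m.

RSL: t = 15.5660°, p = 62.1658 m, q = 145.9660°, L = 83.6768 m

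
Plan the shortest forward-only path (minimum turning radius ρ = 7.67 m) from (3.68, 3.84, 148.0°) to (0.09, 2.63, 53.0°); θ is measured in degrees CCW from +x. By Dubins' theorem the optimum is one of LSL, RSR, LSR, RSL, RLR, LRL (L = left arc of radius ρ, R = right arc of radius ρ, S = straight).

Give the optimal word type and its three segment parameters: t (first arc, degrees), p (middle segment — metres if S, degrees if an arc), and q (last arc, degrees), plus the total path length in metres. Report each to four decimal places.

RLR: t = 41.1784°, p = 312.2199°, q = 6.0415°, L = 48.1170 m

Let ψ = atan2(Δy, Δx) = atan2(-1.21, -3.59) = -161.3737° be the start→goal bearing.
Normalize: d = |goal − start| / ρ = 3.788430/7.67 = 0.493928, α = (θ_start − ψ) mod 360° = 309.3737° = 5.399591 rad, β = (θ_goal − ψ) mod 360° = 214.3737° = 3.741528 rad.
Common terms: sin α = -0.773024, cos α = 0.634376, sin β = -0.564589, cos β = -0.825372, cos(α−β) = -0.087156, d² = 0.243965. Work in radians in the unit-radius frame; every candidate has L = ρ·(t + p + q).
LSL: p² = 2 + d² − 2cos(α−β) + 2d(sin α − sin β) = 2.212372; p = √p² = 1.487405; φ = atan2(cos β − cos α, d + sin α − sin β) = -1.377658 rad; t = (φ − α) mod 2π = 5.789123 rad, q = (β − φ) mod 2π = 5.119185 rad → L = 7.67·(5.789123 + 1.487405 + 5.119185) = 7.67·12.395712 = 95.075114 m
RSR: p² = 2 + d² − 2cos(α−β) + 2d(sin β − sin α) = 2.624181; p = √p² = 1.619932; φ = atan2(cos α − cos β, d − sin α + sin β) = 1.122339 rad; t = (α − φ) mod 2π = 4.277252 rad, q = (φ − β) mod 2π = 3.663997 rad → L = 7.67·(4.277252 + 1.619932 + 3.663997) = 7.67·9.561180 = 73.334254 m
LSR: p² = d² − 2 + 2cos(α−β) + 2d(sin α + sin β) = -3.251716 < 0 → infeasible
RSL: p² = d² − 2 + 2cos(α−β) − 2d(sin α + sin β) = -0.608976 < 0 → infeasible
RLR: c = (6 − d² + 2cos(α−β) + 2d(sin α − sin β))/8 = 0.671977; p = 2π − arccos c = 5.449265 rad; φ = atan2(cos α − cos β, d − sin α + sin β) = 1.122339 rad; t = (α − φ + p/2) mod 2π = 0.718699 rad, q = (α − β − t + p) mod 2π = 0.105444 rad → L = 7.67·(0.718699 + 5.449265 + 0.105444) = 7.67·6.273407 = 48.117030 m
LRL: c = (6 − d² + 2cos(α−β) − 2d(sin α − sin β))/8 = 0.723453; p = 2π − arccos c = 5.521181 rad; φ = atan2(cos β − cos α, d + sin α − sin β) = -1.377658 rad; t = (φ − α + p/2) mod 2π = 2.266528 rad, q = (β − α − t + p) mod 2π = 1.596590 rad → L = 7.67·(2.266528 + 5.521181 + 1.596590) = 7.67·9.384298 = 71.977569 m
Shortest: RLR with L = 48.117030 m ≈ 48.1170 m
Convert RLR to answer units (arcs ×180/π): t = 0.718699·180/π = 41.1784°, p = 5.449265·180/π = 312.2199°, q = 0.105444·180/π = 6.0415°, L = 48.1170 m.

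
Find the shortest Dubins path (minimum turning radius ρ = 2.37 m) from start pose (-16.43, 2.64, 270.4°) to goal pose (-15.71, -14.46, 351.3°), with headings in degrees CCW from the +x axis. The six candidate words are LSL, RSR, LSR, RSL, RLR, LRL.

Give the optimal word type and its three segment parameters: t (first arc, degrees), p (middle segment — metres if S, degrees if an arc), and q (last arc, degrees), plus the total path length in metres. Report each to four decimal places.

RSL: t = 5.4795°, p = 14.3775 m, q = 86.3795°, L = 18.1772 m

Let ψ = atan2(Δy, Δx) = atan2(-17.10, 0.72) = -87.5890° be the start→goal bearing.
Normalize: d = |goal − start| / ρ = 17.115151/2.37 = 7.221583, α = (θ_start − ψ) mod 360° = 357.9890° = 6.248086 rad, β = (θ_goal − ψ) mod 360° = 78.8890° = 1.376872 rad.
Common terms: sin α = -0.035092, cos α = 0.999384, sin β = 0.981256, cos β = 0.192711, cos(α−β) = 0.158158, d² = 52.151258. Work in radians in the unit-radius frame; every candidate has L = ρ·(t + p + q).
LSL: p² = 2 + d² − 2cos(α−β) + 2d(sin α − sin β) = 39.155667; p = √p² = 6.257449; φ = atan2(cos β − cos α, d + sin α − sin β) = -0.129274 rad; t = (φ − α) mod 2π = 6.189011 rad, q = (β − φ) mod 2π = 1.506146 rad → L = 2.37·(6.189011 + 6.257449 + 1.506146) = 2.37·13.952606 = 33.067675 m
RSR: p² = 2 + d² − 2cos(α−β) + 2d(sin β − sin α) = 68.514216; p = √p² = 8.277331; φ = atan2(cos α − cos β, d − sin α + sin β) = 0.097611 rad; t = (α − φ) mod 2π = 6.150476 rad, q = (φ − β) mod 2π = 5.003924 rad → L = 2.37·(6.150476 + 8.277331 + 5.003924) = 2.37·19.431731 = 46.053202 m
LSR: p² = d² − 2 + 2cos(α−β) + 2d(sin α + sin β) = 64.133173; p = √p² = 8.008319; φ = atan2(−cos α − cos β, d + sin α + sin β) − atan2(−2, p) = 0.099806 rad; t = (φ − α) mod 2π = 0.134905 rad, q = (φ − β) mod 2π = 5.006119 rad → L = 2.37·(0.134905 + 8.008319 + 5.006119) = 2.37·13.149343 = 31.163943 m
RSL: p² = d² − 2 + 2cos(α−β) − 2d(sin α + sin β) = 36.801975; p = √p² = 6.066463; φ = atan2(cos α + cos β, d − sin α − sin β) − atan2(2, p) = -0.130734 rad; t = (α − φ) mod 2π = 0.095635 rad, q = (β − φ) mod 2π = 1.507607 rad → L = 2.37·(0.095635 + 6.066463 + 1.507607) = 2.37·7.669705 = 18.177201 m
RLR: c = (6 − d² + 2cos(α−β) + 2d(sin α − sin β))/8 = -7.564277, |c| > 1 → infeasible
LRL: c = (6 − d² + 2cos(α−β) − 2d(sin α − sin β))/8 = -3.894458, |c| > 1 → infeasible
Shortest: RSL with L = 18.177201 m ≈ 18.1772 m
Convert RSL to answer units (arcs ×180/π): t = 0.095635·180/π = 5.4795°, p = ρ·p = 2.37·6.066463 = 14.3775 m, q = 1.507607·180/π = 86.3795°, L = 18.1772 m.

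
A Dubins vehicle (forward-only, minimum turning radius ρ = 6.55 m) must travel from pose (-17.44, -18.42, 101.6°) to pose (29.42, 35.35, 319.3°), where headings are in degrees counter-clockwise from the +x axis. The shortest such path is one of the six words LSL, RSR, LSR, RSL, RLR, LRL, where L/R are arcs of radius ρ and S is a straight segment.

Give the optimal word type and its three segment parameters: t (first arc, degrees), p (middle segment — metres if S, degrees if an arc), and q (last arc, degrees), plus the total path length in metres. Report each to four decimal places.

RSR: t = 48.8977°, p = 59.6949 m, q = 93.4023°, L = 75.9625 m

Let ψ = atan2(Δy, Δx) = atan2(53.77, 46.86) = 48.9282° be the start→goal bearing.
Normalize: d = |goal − start| / ρ = 71.323716/6.55 = 10.889117, α = (θ_start − ψ) mod 360° = 52.6718° = 0.919297 rad, β = (θ_goal − ψ) mod 360° = 270.3718° = 4.718878 rad.
Common terms: sin α = 0.795175, cos α = 0.606380, sin β = -0.999979, cos β = 0.006489, cos(α−β) = -0.791224, d² = 118.572869. Work in radians in the unit-radius frame; every candidate has L = ρ·(t + p + q).
LSL: p² = 2 + d² − 2cos(α−β) + 2d(sin α − sin β) = 161.250604; p = √p² = 12.698449; φ = atan2(cos β − cos α, d + sin α − sin β) = -0.047259 rad; t = (φ − α) mod 2π = 5.316630 rad, q = (β − φ) mod 2π = 4.766137 rad → L = 6.55·(5.316630 + 12.698449 + 4.766137) = 6.55·22.781216 = 149.216965 m
RSR: p² = 2 + d² − 2cos(α−β) + 2d(sin β − sin α) = 83.060027; p = √p² = 9.113727; φ = atan2(cos α − cos β, d − sin α + sin β) = 0.065870 rad; t = (α − φ) mod 2π = 0.853426 rad, q = (φ − β) mod 2π = 1.630177 rad → L = 6.55·(0.853426 + 9.113727 + 1.630177) = 6.55·11.597331 = 75.962518 m
LSR: p² = d² − 2 + 2cos(α−β) + 2d(sin α + sin β) = 110.530160; p = √p² = 10.513332; φ = atan2(−cos α − cos β, d + sin α + sin β) − atan2(−2, p) = 0.130690 rad; t = (φ − α) mod 2π = 5.494578 rad, q = (φ − β) mod 2π = 1.694997 rad → L = 6.55·(5.494578 + 10.513332 + 1.694997) = 6.55·17.702907 = 115.954043 m
RSL: p² = d² − 2 + 2cos(α−β) − 2d(sin α + sin β) = 119.450684; p = √p² = 10.929350; φ = atan2(cos α + cos β, d − sin α − sin β) − atan2(2, p) = -0.125803 rad; t = (α − φ) mod 2π = 1.045100 rad, q = (β − φ) mod 2π = 4.844682 rad → L = 6.55·(1.045100 + 10.929350 + 4.844682) = 6.55·16.819131 = 110.165311 m
RLR: c = (6 − d² + 2cos(α−β) + 2d(sin α − sin β))/8 = -9.382503, |c| > 1 → infeasible
LRL: c = (6 − d² + 2cos(α−β) − 2d(sin α − sin β))/8 = -19.156326, |c| > 1 → infeasible
Shortest: RSR with L = 75.962518 m ≈ 75.9625 m
Convert RSR to answer units (arcs ×180/π): t = 0.853426·180/π = 48.8977°, p = ρ·p = 6.55·9.113727 = 59.6949 m, q = 1.630177·180/π = 93.4023°, L = 75.9625 m.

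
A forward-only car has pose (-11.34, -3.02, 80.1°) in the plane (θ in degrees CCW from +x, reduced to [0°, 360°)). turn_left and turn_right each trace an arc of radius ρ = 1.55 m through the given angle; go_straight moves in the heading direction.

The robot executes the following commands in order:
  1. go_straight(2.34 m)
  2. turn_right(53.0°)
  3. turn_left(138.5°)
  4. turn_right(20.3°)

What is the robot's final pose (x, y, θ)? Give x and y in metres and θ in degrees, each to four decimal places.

(-10.9344, 3.5066, 145.3000°)

set_pose: (x, y, θ) = (-11.3400, -3.0200, 80.1000°), ρ = 1.55
go_straight(2.34): x += 2.34·cos θ, y += 2.34·sin θ → (-10.9377, -0.7148, 80.1000°)
turn_right(53.0°): centre at ρ to the right, rotate −53.0° → (-10.1169, 0.3985, 27.1000°)
turn_left(138.5°): centre at ρ to the left, rotate +138.5° → (-10.4375, 3.2796, 165.6000°)
turn_right(20.3°): centre at ρ to the right, rotate −20.3° → (-10.9344, 3.5066, 145.3000°)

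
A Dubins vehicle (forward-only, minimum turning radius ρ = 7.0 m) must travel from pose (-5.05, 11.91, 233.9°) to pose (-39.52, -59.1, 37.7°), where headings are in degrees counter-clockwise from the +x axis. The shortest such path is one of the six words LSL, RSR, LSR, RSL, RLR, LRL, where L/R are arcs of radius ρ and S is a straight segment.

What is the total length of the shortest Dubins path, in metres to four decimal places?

Let ψ = atan2(Δy, Δx) = atan2(-71.01, -34.47) = -115.8931° be the start→goal bearing.
Normalize: d = |goal − start| / ρ = 78.934156/7.0 = 11.276308, α = (θ_start − ψ) mod 360° = 349.7931° = 6.105041 rad, β = (θ_goal − ψ) mod 360° = 153.5931° = 2.680705 rad.
Common terms: sin α = -0.177204, cos α = 0.984174, sin β = 0.444743, cos β = -0.895658, cos(α−β) = -0.960294, d² = 127.155122. Work in radians in the unit-radius frame; every candidate has L = ρ·(t + p + q).
LSL: p² = 2 + d² − 2cos(α−β) + 2d(sin α − sin β) = 117.049176; p = √p² = 10.818927; φ = atan2(cos β − cos α, d + sin α − sin β) = -0.174640 rad; t = (φ − α) mod 2π = 0.003504 rad, q = (β − φ) mod 2π = 2.855345 rad → L = 7.0·(0.003504 + 10.818927 + 2.855345) = 7.0·13.677776 = 95.744432 m
RSR: p² = 2 + d² − 2cos(α−β) + 2d(sin β − sin α) = 145.102244; p = √p² = 12.045839; φ = atan2(cos α − cos β, d − sin α + sin β) = 0.156697 rad; t = (α − φ) mod 2π = 5.948344 rad, q = (φ − β) mod 2π = 3.759177 rad → L = 7.0·(5.948344 + 12.045839 + 3.759177) = 7.0·21.753361 = 152.273524 m
LSR: p² = d² − 2 + 2cos(α−β) + 2d(sin α + sin β) = 129.268256; p = √p² = 11.369620; φ = atan2(−cos α − cos β, d + sin α + sin β) − atan2(−2, p) = 0.166458 rad; t = (φ − α) mod 2π = 0.344603 rad, q = (φ − β) mod 2π = 3.768939 rad → L = 7.0·(0.344603 + 11.369620 + 3.768939) = 7.0·15.483161 = 108.382129 m
RSL: p² = d² − 2 + 2cos(α−β) − 2d(sin α + sin β) = 117.200814; p = √p² = 10.825932; φ = atan2(cos α + cos β, d − sin α − sin β) − atan2(2, p) = -0.174642 rad; t = (α − φ) mod 2π = 6.279682 rad, q = (β − φ) mod 2π = 2.855346 rad → L = 7.0·(6.279682 + 10.825932 + 2.855346) = 7.0·19.960961 = 139.726730 m
RLR: c = (6 − d² + 2cos(α−β) + 2d(sin α − sin β))/8 = -17.137780, |c| > 1 → infeasible
LRL: c = (6 − d² + 2cos(α−β) − 2d(sin α − sin β))/8 = -13.631147, |c| > 1 → infeasible
Shortest: LSL with L = 95.744432 m ≈ 95.7444 m

95.7444 m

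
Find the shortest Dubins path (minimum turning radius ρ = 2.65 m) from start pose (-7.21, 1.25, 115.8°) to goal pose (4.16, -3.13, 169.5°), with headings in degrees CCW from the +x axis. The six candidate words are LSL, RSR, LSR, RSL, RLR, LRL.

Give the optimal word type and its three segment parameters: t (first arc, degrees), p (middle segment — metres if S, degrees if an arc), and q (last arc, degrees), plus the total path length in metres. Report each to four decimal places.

Let ψ = atan2(Δy, Δx) = atan2(-4.38, 11.37) = -21.0679° be the start→goal bearing.
Normalize: d = |goal − start| / ρ = 12.184470/2.65 = 4.597913, α = (θ_start − ψ) mod 360° = 136.8679° = 2.388795 rad, β = (θ_goal − ψ) mod 360° = 190.5679° = 3.326037 rad.
Common terms: sin α = 0.683683, cos α = -0.729779, sin β = -0.183401, cos β = -0.983038, cos(α−β) = 0.592013, d² = 21.140805. Work in radians in the unit-radius frame; every candidate has L = ρ·(t + p + q).
LSL: p² = 2 + d² − 2cos(α−β) + 2d(sin α − sin β) = 29.930326; p = √p² = 5.470862; φ = atan2(cos β − cos α, d + sin α − sin β) = -0.046309 rad; t = (φ − α) mod 2π = 3.848081 rad, q = (β − φ) mod 2π = 3.372346 rad → L = 2.65·(3.848081 + 5.470862 + 3.372346) = 2.65·12.691289 = 33.631915 m
RSR: p² = 2 + d² − 2cos(α−β) + 2d(sin β − sin α) = 13.983230; p = √p² = 3.739416; φ = atan2(cos α − cos β, d − sin α + sin β) = 0.067779 rad; t = (α − φ) mod 2π = 2.321017 rad, q = (φ − β) mod 2π = 3.024927 rad → L = 2.65·(2.321017 + 3.739416 + 3.024927) = 2.65·9.085359 = 24.076202 m
LSR: p² = d² − 2 + 2cos(α−β) + 2d(sin α + sin β) = 24.925339; p = √p² = 4.992528; φ = atan2(−cos α − cos β, d + sin α + sin β) − atan2(−2, p) = 0.705140 rad; t = (φ − α) mod 2π = 4.599530 rad, q = (φ − β) mod 2π = 3.662288 rad → L = 2.65·(4.599530 + 4.992528 + 3.662288) = 2.65·13.254346 = 35.124017 m
RSL: p² = d² − 2 + 2cos(α−β) − 2d(sin α + sin β) = 15.724323; p = √p² = 3.965391; φ = atan2(cos α + cos β, d − sin α − sin β) − atan2(2, p) = -0.863061 rad; t = (α − φ) mod 2π = 3.251856 rad, q = (β − φ) mod 2π = 4.189098 rad → L = 2.65·(3.251856 + 3.965391 + 4.189098) = 2.65·11.406345 = 30.226815 m
RLR: c = (6 − d² + 2cos(α−β) + 2d(sin α − sin β))/8 = -0.747904; p = 2π − arccos c = 3.867490 rad; φ = atan2(cos α − cos β, d − sin α + sin β) = 0.067779 rad; t = (α − φ + p/2) mod 2π = 4.254762 rad, q = (α − β − t + p) mod 2π = 4.958672 rad → L = 2.65·(4.254762 + 3.867490 + 4.958672) = 2.65·13.080924 = 34.664449 m
LRL: c = (6 − d² + 2cos(α−β) − 2d(sin α − sin β))/8 = -2.741291, |c| > 1 → infeasible
Shortest: RSR with L = 24.076202 m ≈ 24.0762 m
Convert RSR to answer units (arcs ×180/π): t = 2.321017·180/π = 132.9845°, p = ρ·p = 2.65·3.739416 = 9.9095 m, q = 3.024927·180/π = 173.3155°, L = 24.0762 m.

RSR: t = 132.9845°, p = 9.9095 m, q = 173.3155°, L = 24.0762 m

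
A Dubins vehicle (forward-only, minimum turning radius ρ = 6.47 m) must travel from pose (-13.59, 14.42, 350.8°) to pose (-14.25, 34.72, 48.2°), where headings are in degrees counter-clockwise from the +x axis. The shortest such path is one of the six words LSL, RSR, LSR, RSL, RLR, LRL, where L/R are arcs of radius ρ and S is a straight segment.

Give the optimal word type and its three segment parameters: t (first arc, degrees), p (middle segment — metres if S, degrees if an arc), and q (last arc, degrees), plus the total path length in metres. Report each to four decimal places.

RLR: t = 31.3097°, p = 234.8632°, q = 146.1534°, L = 46.5610 m

Let ψ = atan2(Δy, Δx) = atan2(20.30, -0.66) = 91.8622° be the start→goal bearing.
Normalize: d = |goal − start| / ρ = 20.310726/6.47 = 3.139216, α = (θ_start − ψ) mod 360° = 258.9378° = 4.519318 rad, β = (θ_goal − ψ) mod 360° = 316.3378° = 5.521137 rad.
Common terms: sin α = -0.981420, cos α = -0.191874, sin β = -0.690405, cos β = 0.723423, cos(α−β) = 0.538771, d² = 9.854676. Work in radians in the unit-radius frame; every candidate has L = ρ·(t + p + q).
LSL: p² = 2 + d² − 2cos(α−β) + 2d(sin α − sin β) = 8.950018; p = √p² = 2.991658; φ = atan2(cos β − cos α, d + sin α − sin β) = 0.310936 rad; t = (φ − α) mod 2π = 2.074803 rad, q = (β − φ) mod 2π = 5.210201 rad → L = 6.47·(2.074803 + 2.991658 + 5.210201) = 6.47·10.276662 = 66.490005 m
RSR: p² = 2 + d² − 2cos(α−β) + 2d(sin β − sin α) = 12.604251; p = √p² = 3.550247; φ = atan2(cos α − cos β, d − sin α + sin β) = -0.260757 rad; t = (α − φ) mod 2π = 4.780075 rad, q = (φ − β) mod 2π = 0.501291 rad → L = 6.47·(4.780075 + 3.550247 + 0.501291) = 6.47·8.831613 = 57.140535 m
LSR: p² = d² − 2 + 2cos(α−β) + 2d(sin α + sin β) = -1.564218 < 0 → infeasible
RSL: p² = d² − 2 + 2cos(α−β) − 2d(sin α + sin β) = 19.428653; p = √p² = 4.407795; φ = atan2(cos α + cos β, d − sin α − sin β) − atan2(2, p) = -0.315922 rad; t = (α − φ) mod 2π = 4.835240 rad, q = (β − φ) mod 2π = 5.837059 rad → L = 6.47·(4.835240 + 4.407795 + 5.837059) = 6.47·15.080093 = 97.568204 m
RLR: c = (6 − d² + 2cos(α−β) + 2d(sin α − sin β))/8 = -0.575531; p = 2π − arccos c = 4.099135 rad; φ = atan2(cos α − cos β, d − sin α + sin β) = -0.260757 rad; t = (α − φ + p/2) mod 2π = 0.546457 rad, q = (α − β − t + p) mod 2π = 2.550859 rad → L = 6.47·(0.546457 + 4.099135 + 2.550859) = 6.47·7.196452 = 46.561041 m
LRL: c = (6 − d² + 2cos(α−β) − 2d(sin α − sin β))/8 = -0.118752; p = 2π − arccos c = 4.593356 rad; φ = atan2(cos β − cos α, d + sin α − sin β) = 0.310936 rad; t = (φ − α + p/2) mod 2π = 4.371481 rad, q = (β − α − t + p) mod 2π = 1.223694 rad → L = 6.47·(4.371481 + 4.593356 + 1.223694) = 6.47·10.188531 = 65.919793 m
Shortest: RLR with L = 46.561041 m ≈ 46.5610 m
Convert RLR to answer units (arcs ×180/π): t = 0.546457·180/π = 31.3097°, p = 4.099135·180/π = 234.8632°, q = 2.550859·180/π = 146.1534°, L = 46.5610 m.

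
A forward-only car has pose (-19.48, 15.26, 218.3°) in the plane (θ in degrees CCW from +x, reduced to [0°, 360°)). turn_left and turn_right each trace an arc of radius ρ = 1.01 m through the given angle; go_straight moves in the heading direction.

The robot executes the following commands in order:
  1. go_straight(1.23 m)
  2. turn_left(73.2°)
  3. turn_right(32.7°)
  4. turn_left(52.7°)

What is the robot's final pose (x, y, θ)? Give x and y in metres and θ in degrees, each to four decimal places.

set_pose: (x, y, θ) = (-19.4800, 15.2600, 218.3000°), ρ = 1.01
go_straight(1.23): x += 1.23·cos θ, y += 1.23·sin θ → (-20.4453, 14.4977, 218.3000°)
turn_left(73.2°): centre at ρ to the left, rotate +73.2° → (-20.7590, 13.3349, 291.5000°)
turn_right(32.7°): centre at ρ to the right, rotate −32.7° → (-20.7080, 12.7685, 258.8000°)
turn_left(52.7°): centre at ρ to the left, rotate +52.7° → (-20.4737, 11.9031, 311.5000°)

(-20.4737, 11.9031, 311.5000°)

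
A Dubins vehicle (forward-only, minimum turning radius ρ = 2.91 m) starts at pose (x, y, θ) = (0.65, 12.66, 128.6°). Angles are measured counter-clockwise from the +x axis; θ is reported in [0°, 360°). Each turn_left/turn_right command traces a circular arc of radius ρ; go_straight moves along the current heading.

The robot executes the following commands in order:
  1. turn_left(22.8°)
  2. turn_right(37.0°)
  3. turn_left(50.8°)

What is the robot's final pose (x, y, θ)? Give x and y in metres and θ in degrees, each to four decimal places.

set_pose: (x, y, θ) = (0.6500, 12.6600, 128.6000°), ρ = 2.91
turn_left(22.8°): centre at ρ to the left, rotate +22.8° → (-0.2312, 13.3994, 151.4000°)
turn_right(37.0°): centre at ρ to the right, rotate −37.0° → (-1.4883, 14.7522, 114.4000°)
turn_left(50.8°): centre at ρ to the left, rotate +50.8° → (-3.3951, 16.3636, 165.2000°)

(-3.3951, 16.3636, 165.2000°)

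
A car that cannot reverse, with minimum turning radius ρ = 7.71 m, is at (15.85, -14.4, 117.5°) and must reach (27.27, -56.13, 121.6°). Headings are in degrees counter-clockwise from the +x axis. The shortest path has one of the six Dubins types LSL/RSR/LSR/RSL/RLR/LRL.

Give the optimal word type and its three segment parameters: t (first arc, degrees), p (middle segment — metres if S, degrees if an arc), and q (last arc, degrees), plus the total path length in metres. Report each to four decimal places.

RSR: t = 192.3769°, p = 42.7300 m, q = 163.5231°, L = 90.6216 m

Let ψ = atan2(Δy, Δx) = atan2(-41.73, 11.42) = -74.6949° be the start→goal bearing.
Normalize: d = |goal − start| / ρ = 43.264411/7.71 = 5.611467, α = (θ_start − ψ) mod 360° = 192.1949° = 3.354434 rad, β = (θ_goal − ψ) mod 360° = 196.2949° = 3.425993 rad.
Common terms: sin α = -0.211238, cos α = -0.977435, sin β = -0.280582, cos β = -0.959830, cos(α−β) = 0.997441, d² = 31.488563. Work in radians in the unit-radius frame; every candidate has L = ρ·(t + p + q).
LSL: p² = 2 + d² − 2cos(α−β) + 2d(sin α − sin β) = 32.271919; p = √p² = 5.680838; φ = atan2(cos β − cos α, d + sin α − sin β) = 0.003099 rad; t = (φ − α) mod 2π = 2.931850 rad, q = (β − φ) mod 2π = 3.422894 rad → L = 7.71·(2.931850 + 5.680838 + 3.422894) = 7.71·12.035582 = 92.794335 m
RSR: p² = 2 + d² − 2cos(α−β) + 2d(sin β − sin α) = 30.715444; p = √p² = 5.542152; φ = atan2(cos α − cos β, d − sin α + sin β) = -0.003176 rad; t = (α − φ) mod 2π = 3.357611 rad, q = (φ − β) mod 2π = 2.854016 rad → L = 7.71·(3.357611 + 5.542152 + 2.854016) = 7.71·11.753778 = 90.621632 m
LSR: p² = d² − 2 + 2cos(α−β) + 2d(sin α + sin β) = 25.963778; p = √p² = 5.095466; φ = atan2(−cos α − cos β, d + sin α + sin β) − atan2(−2, p) = 0.735776 rad; t = (φ − α) mod 2π = 3.664527 rad, q = (φ − β) mod 2π = 3.592968 rad → L = 7.71·(3.664527 + 5.095466 + 3.592968) = 7.71·12.352961 = 95.241329 m
RSL: p² = d² − 2 + 2cos(α−β) − 2d(sin α + sin β) = 37.003112; p = √p² = 6.083018; φ = atan2(cos α + cos β, d − sin α − sin β) − atan2(2, p) = -0.625005 rad; t = (α − φ) mod 2π = 3.979440 rad, q = (β − φ) mod 2π = 4.050998 rad → L = 7.71·(3.979440 + 6.083018 + 4.050998) = 7.71·14.113457 = 108.814751 m
RLR: c = (6 − d² + 2cos(α−β) + 2d(sin α − sin β))/8 = -2.839431, |c| > 1 → infeasible
LRL: c = (6 − d² + 2cos(α−β) − 2d(sin α − sin β))/8 = -3.033990, |c| > 1 → infeasible
Shortest: RSR with L = 90.621632 m ≈ 90.6216 m
Convert RSR to answer units (arcs ×180/π): t = 3.357611·180/π = 192.3769°, p = ρ·p = 7.71·5.542152 = 42.7300 m, q = 2.854016·180/π = 163.5231°, L = 90.6216 m.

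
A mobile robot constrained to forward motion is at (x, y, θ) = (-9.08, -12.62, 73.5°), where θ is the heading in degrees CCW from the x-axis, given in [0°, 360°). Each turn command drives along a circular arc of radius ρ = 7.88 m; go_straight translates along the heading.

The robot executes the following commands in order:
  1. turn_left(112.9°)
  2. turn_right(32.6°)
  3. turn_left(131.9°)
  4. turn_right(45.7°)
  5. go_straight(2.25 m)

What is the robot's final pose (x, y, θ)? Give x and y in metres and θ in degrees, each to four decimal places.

set_pose: (x, y, θ) = (-9.0800, -12.6200, 73.5000°), ρ = 7.88
turn_left(112.9°): centre at ρ to the left, rotate +112.9° → (-17.5139, -2.5511, 186.4000°)
turn_right(32.6°): centre at ρ to the right, rotate −32.6° → (-21.8713, -1.7906, 153.8000°)
turn_left(131.9°): centre at ρ to the left, rotate +131.9° → (-32.9364, -10.9933, 285.7000°)
turn_right(45.7°): centre at ρ to the right, rotate −45.7° → (-33.6981, -17.0656, 240.0000°)
go_straight(2.25): x += 2.25·cos θ, y += 2.25·sin θ → (-34.8231, -19.0142, 240.0000°)

(-34.8231, -19.0142, 240.0000°)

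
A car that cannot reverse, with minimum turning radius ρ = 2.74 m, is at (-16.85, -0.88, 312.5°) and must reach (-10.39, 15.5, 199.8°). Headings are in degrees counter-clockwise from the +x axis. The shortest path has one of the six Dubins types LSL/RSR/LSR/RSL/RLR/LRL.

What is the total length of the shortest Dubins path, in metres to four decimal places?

Let ψ = atan2(Δy, Δx) = atan2(16.38, 6.46) = 68.4765° be the start→goal bearing.
Normalize: d = |goal − start| / ρ = 17.607839/2.74 = 6.426219, α = (θ_start − ψ) mod 360° = 244.0235° = 4.259013 rad, β = (θ_goal − ψ) mod 360° = 131.3235° = 2.292027 rad.
Common terms: sin α = -0.898973, cos α = -0.438003, sin β = 0.750994, cos β = -0.660309, cos(α−β) = -0.385906, d² = 41.296286. Work in radians in the unit-radius frame; every candidate has L = ρ·(t + p + q).
LSL: p² = 2 + d² − 2cos(α−β) + 2d(sin α − sin β) = 22.861997; p = √p² = 4.781422; φ = atan2(cos β − cos α, d + sin α − sin β) = -0.046510 rad; t = (φ − α) mod 2π = 1.977662 rad, q = (β − φ) mod 2π = 2.338537 rad → L = 2.74·(1.977662 + 4.781422 + 2.338537) = 2.74·9.097621 = 24.927482 m
RSR: p² = 2 + d² − 2cos(α−β) + 2d(sin β − sin α) = 65.274200; p = √p² = 8.079245; φ = atan2(cos α − cos β, d − sin α + sin β) = 0.027519 rad; t = (α − φ) mod 2π = 4.231494 rad, q = (φ − β) mod 2π = 4.018678 rad → L = 2.74·(4.231494 + 8.079245 + 4.018678) = 2.74·16.329416 = 44.742601 m
LSR: p² = d² − 2 + 2cos(α−β) + 2d(sin α + sin β) = 36.622577; p = √p² = 6.051659; φ = atan2(−cos α − cos β, d + sin α + sin β) − atan2(−2, p) = 0.492374 rad; t = (φ − α) mod 2π = 2.516547 rad, q = (φ − β) mod 2π = 4.483533 rad → L = 2.74·(2.516547 + 6.051659 + 4.483533) = 2.74·13.051739 = 35.761766 m
RSL: p² = d² − 2 + 2cos(α−β) − 2d(sin α + sin β) = 40.426372; p = √p² = 6.358174; φ = atan2(cos α + cos β, d − sin α − sin β) − atan2(2, p) = -0.470292 rad; t = (α − φ) mod 2π = 4.729305 rad, q = (β − φ) mod 2π = 2.762319 rad → L = 2.74·(4.729305 + 6.358174 + 2.762319) = 2.74·13.849797 = 37.948443 m
RLR: c = (6 − d² + 2cos(α−β) + 2d(sin α − sin β))/8 = -7.159275, |c| > 1 → infeasible
LRL: c = (6 − d² + 2cos(α−β) − 2d(sin α − sin β))/8 = -1.857750, |c| > 1 → infeasible
Shortest: LSL with L = 24.927482 m ≈ 24.9275 m

24.9275 m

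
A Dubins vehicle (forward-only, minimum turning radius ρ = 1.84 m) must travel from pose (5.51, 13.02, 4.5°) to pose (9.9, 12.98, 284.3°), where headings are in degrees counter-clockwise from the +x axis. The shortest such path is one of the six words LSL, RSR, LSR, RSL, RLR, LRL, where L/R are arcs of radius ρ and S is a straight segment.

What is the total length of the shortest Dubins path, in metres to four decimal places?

Let ψ = atan2(Δy, Δx) = atan2(-0.04, 4.39) = -0.5220° be the start→goal bearing.
Normalize: d = |goal − start| / ρ = 4.390182/1.84 = 2.385969, α = (θ_start − ψ) mod 360° = 5.0220° = 0.087651 rad, β = (θ_goal − ψ) mod 360° = 284.8220° = 4.971082 rad.
Common terms: sin α = 0.087539, cos α = 0.996161, sin β = -0.966725, cos β = 0.255818, cos(α−β) = 0.170209, d² = 5.692846. Work in radians in the unit-radius frame; every candidate has L = ρ·(t + p + q).
LSL: p² = 2 + d² − 2cos(α−β) + 2d(sin α − sin β) = 12.383309; p = √p² = 3.518993; φ = atan2(cos β − cos α, d + sin α − sin β) = -0.211969 rad; t = (φ − α) mod 2π = 5.983565 rad, q = (β − φ) mod 2π = 5.183051 rad → L = 1.84·(5.983565 + 3.518993 + 5.183051) = 1.84·14.685609 = 27.021521 m
RSR: p² = 2 + d² − 2cos(α−β) + 2d(sin β − sin α) = 2.321545; p = √p² = 1.523662; φ = atan2(cos α − cos β, d − sin α + sin β) = 0.507390 rad; t = (α − φ) mod 2π = 5.863447 rad, q = (φ − β) mod 2π = 1.819493 rad → L = 1.84·(5.863447 + 1.523662 + 1.819493) = 1.84·9.206601 = 16.940146 m
LSR: p² = d² − 2 + 2cos(α−β) + 2d(sin α + sin β) = -0.162155 < 0 → infeasible
RSL: p² = d² − 2 + 2cos(α−β) − 2d(sin α + sin β) = 8.228686; p = √p² = 2.868569; φ = atan2(cos α + cos β, d − sin α − sin β) − atan2(2, p) = -0.242706 rad; t = (α − φ) mod 2π = 0.330357 rad, q = (β − φ) mod 2π = 5.213788 rad → L = 1.84·(0.330357 + 2.868569 + 5.213788) = 1.84·8.412714 = 15.479394 m
RLR: c = (6 − d² + 2cos(α−β) + 2d(sin α − sin β))/8 = 0.709807; p = 2π − arccos c = 5.501613 rad; φ = atan2(cos α − cos β, d − sin α + sin β) = 0.507390 rad; t = (α − φ + p/2) mod 2π = 2.331068 rad, q = (α − β − t + p) mod 2π = 4.570299 rad → L = 1.84·(2.331068 + 5.501613 + 4.570299) = 1.84·12.402980 = 22.821483 m
LRL: c = (6 − d² + 2cos(α−β) − 2d(sin α − sin β))/8 = -0.547914; p = 2π − arccos c = 4.132521 rad; φ = atan2(cos β − cos α, d + sin α − sin β) = -0.211969 rad; t = (φ − α + p/2) mod 2π = 1.766640 rad, q = (β − α − t + p) mod 2π = 0.966126 rad → L = 1.84·(1.766640 + 4.132521 + 0.966126) = 1.84·6.865288 = 12.632129 m
Shortest: LRL with L = 12.632129 m ≈ 12.6321 m

12.6321 m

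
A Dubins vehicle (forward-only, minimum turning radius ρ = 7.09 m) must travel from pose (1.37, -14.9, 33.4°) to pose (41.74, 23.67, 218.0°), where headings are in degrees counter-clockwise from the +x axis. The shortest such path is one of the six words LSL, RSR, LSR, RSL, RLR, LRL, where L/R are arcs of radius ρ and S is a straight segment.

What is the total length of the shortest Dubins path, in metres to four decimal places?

Let ψ = atan2(Δy, Δx) = atan2(38.57, 40.37) = 43.6938° be the start→goal bearing.
Normalize: d = |goal − start| / ρ = 55.833519/7.09 = 7.874967, α = (θ_start − ψ) mod 360° = 349.7062° = 6.103525 rad, β = (θ_goal − ψ) mod 360° = 174.3062° = 3.042218 rad.
Common terms: sin α = -0.178695, cos α = 0.983905, sin β = 0.099211, cos β = -0.995066, cos(α−β) = -0.996779, d² = 62.015111. Work in radians in the unit-radius frame; every candidate has L = ρ·(t + p + q).
LSL: p² = 2 + d² − 2cos(α−β) + 2d(sin α − sin β) = 61.631660; p = √p² = 7.850583; φ = atan2(cos β − cos α, d + sin α − sin β) = -0.254829 rad; t = (φ − α) mod 2π = 6.208017 rad, q = (β − φ) mod 2π = 3.297046 rad → L = 7.09·(6.208017 + 7.850583 + 3.297046) = 7.09·17.355647 = 123.051534 m
RSR: p² = 2 + d² − 2cos(α−β) + 2d(sin β − sin α) = 70.385677; p = √p² = 8.389617; φ = atan2(cos α − cos β, d − sin α + sin β) = 0.238127 rad; t = (α − φ) mod 2π = 5.865398 rad, q = (φ − β) mod 2π = 3.479095 rad → L = 7.09·(5.865398 + 8.389617 + 3.479095) = 7.09·17.734110 = 125.734840 m
LSR: p² = d² − 2 + 2cos(α−β) + 2d(sin α + sin β) = 56.769690; p = √p² = 7.534566; φ = atan2(−cos α − cos β, d + sin α + sin β) − atan2(−2, p) = 0.260892 rad; t = (φ − α) mod 2π = 0.440552 rad, q = (φ − β) mod 2π = 3.501859 rad → L = 7.09·(0.440552 + 7.534566 + 3.501859) = 7.09·11.476977 = 81.371769 m
RSL: p² = d² − 2 + 2cos(α−β) − 2d(sin α + sin β) = 59.273416; p = √p² = 7.698923; φ = atan2(cos α + cos β, d − sin α − sin β) − atan2(2, p) = -0.255562 rad; t = (α − φ) mod 2π = 0.075902 rad, q = (β − φ) mod 2π = 3.297780 rad → L = 7.09·(0.075902 + 7.698923 + 3.297780) = 7.09·11.072605 = 78.504768 m
RLR: c = (6 − d² + 2cos(α−β) + 2d(sin α − sin β))/8 = -7.798210, |c| > 1 → infeasible
LRL: c = (6 − d² + 2cos(α−β) − 2d(sin α − sin β))/8 = -6.703958, |c| > 1 → infeasible
Shortest: RSL with L = 78.504768 m ≈ 78.5048 m

78.5048 m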